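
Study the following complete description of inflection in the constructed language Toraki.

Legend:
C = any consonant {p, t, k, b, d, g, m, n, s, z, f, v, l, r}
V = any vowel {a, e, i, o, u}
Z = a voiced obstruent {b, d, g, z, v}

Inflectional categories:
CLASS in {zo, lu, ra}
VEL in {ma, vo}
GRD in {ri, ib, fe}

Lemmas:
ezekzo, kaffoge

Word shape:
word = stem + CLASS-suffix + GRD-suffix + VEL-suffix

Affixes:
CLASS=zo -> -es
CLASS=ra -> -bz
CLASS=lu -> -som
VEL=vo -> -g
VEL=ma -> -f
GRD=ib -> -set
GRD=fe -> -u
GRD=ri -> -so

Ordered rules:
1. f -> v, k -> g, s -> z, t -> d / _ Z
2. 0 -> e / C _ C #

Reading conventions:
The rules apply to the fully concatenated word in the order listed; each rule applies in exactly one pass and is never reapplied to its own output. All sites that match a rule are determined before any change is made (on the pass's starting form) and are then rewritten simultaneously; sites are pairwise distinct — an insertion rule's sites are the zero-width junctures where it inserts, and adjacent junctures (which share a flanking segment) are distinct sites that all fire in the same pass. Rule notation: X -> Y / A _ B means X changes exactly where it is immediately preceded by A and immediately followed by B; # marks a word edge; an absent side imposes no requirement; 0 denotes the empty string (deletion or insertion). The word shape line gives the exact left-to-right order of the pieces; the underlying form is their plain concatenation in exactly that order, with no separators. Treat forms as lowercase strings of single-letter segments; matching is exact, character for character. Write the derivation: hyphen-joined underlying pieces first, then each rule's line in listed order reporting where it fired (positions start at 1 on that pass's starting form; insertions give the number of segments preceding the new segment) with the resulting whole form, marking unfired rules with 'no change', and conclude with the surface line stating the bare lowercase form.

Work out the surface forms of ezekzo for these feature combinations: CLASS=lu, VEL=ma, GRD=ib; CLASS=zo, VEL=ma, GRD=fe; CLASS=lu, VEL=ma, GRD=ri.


cell CLASS=lu, VEL=ma, GRD=ib:
underlying: ezekzo-som-set-f
1. f -> v, k -> g, s -> z, t -> d / _ Z: fires at position(s) 4: ezegzosomsetf
2. 0 -> e / C _ C #: inserts after position(s) 12: ezegzosomsetef
surface: ezegzosomsetef

cell CLASS=zo, VEL=ma, GRD=fe:
underlying: ezekzo-es-u-f
1. f -> v, k -> g, s -> z, t -> d / _ Z: fires at position(s) 4: ezegzoesuf
2. 0 -> e / C _ C #: no change
surface: ezegzoesuf

cell CLASS=lu, VEL=ma, GRD=ri:
underlying: ezekzo-som-so-f
1. f -> v, k -> g, s -> z, t -> d / _ Z: fires at position(s) 4: ezegzosomsof
2. 0 -> e / C _ C #: no change
surface: ezegzosomsof


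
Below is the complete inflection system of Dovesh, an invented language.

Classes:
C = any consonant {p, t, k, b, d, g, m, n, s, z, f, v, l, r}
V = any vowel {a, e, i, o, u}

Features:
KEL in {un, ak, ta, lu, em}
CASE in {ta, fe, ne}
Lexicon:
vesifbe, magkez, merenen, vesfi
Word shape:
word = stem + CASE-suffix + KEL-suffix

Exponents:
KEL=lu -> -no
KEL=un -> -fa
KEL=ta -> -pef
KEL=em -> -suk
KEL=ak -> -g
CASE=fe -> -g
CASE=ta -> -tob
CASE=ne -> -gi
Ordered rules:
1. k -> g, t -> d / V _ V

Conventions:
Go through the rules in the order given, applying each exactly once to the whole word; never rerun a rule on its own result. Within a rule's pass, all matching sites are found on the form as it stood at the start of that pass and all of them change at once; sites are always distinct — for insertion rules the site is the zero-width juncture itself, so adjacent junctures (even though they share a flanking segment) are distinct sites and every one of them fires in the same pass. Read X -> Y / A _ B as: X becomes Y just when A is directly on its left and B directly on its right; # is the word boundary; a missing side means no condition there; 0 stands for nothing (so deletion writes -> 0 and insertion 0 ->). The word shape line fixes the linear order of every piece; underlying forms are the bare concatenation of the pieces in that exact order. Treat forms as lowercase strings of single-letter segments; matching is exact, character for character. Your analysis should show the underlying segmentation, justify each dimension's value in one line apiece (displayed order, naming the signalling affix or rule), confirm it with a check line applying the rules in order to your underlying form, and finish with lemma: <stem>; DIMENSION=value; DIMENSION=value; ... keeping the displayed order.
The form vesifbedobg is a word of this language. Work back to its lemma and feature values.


underlying: vesifbe-tob-g
KEL=ak - signalled by the affix -g
CASE=ta - signalled by the affix -tob
check: vesifbetobg -> vesifbedobg
lemma: vesifbe; KEL=ak; CASE=ta


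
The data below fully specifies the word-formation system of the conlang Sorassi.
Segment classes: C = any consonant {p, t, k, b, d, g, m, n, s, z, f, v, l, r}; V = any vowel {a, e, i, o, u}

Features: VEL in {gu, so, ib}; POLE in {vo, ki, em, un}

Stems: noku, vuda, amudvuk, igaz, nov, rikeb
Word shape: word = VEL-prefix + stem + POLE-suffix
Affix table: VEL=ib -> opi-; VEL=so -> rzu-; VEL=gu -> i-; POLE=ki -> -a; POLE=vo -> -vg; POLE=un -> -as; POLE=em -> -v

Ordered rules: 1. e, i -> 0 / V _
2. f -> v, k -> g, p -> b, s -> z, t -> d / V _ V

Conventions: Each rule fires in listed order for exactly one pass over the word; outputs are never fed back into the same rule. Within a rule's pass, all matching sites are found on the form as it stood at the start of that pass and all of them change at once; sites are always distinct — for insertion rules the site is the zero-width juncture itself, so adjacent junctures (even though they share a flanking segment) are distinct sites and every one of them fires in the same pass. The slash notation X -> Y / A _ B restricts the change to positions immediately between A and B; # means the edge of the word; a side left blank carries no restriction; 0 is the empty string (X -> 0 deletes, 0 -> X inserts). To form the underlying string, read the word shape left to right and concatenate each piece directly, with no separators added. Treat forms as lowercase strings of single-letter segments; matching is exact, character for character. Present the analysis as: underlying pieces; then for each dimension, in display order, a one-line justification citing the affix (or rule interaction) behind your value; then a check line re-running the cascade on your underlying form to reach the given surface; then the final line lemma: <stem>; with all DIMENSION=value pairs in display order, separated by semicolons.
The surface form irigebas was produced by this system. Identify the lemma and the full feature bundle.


underlying: i-rikeb-as
VEL=gu - signalled by the affix i-
POLE=un - signalled by the affix -as
check: irikebas -> irikebas -> irigebas
lemma: rikeb; VEL=gu; POLE=un


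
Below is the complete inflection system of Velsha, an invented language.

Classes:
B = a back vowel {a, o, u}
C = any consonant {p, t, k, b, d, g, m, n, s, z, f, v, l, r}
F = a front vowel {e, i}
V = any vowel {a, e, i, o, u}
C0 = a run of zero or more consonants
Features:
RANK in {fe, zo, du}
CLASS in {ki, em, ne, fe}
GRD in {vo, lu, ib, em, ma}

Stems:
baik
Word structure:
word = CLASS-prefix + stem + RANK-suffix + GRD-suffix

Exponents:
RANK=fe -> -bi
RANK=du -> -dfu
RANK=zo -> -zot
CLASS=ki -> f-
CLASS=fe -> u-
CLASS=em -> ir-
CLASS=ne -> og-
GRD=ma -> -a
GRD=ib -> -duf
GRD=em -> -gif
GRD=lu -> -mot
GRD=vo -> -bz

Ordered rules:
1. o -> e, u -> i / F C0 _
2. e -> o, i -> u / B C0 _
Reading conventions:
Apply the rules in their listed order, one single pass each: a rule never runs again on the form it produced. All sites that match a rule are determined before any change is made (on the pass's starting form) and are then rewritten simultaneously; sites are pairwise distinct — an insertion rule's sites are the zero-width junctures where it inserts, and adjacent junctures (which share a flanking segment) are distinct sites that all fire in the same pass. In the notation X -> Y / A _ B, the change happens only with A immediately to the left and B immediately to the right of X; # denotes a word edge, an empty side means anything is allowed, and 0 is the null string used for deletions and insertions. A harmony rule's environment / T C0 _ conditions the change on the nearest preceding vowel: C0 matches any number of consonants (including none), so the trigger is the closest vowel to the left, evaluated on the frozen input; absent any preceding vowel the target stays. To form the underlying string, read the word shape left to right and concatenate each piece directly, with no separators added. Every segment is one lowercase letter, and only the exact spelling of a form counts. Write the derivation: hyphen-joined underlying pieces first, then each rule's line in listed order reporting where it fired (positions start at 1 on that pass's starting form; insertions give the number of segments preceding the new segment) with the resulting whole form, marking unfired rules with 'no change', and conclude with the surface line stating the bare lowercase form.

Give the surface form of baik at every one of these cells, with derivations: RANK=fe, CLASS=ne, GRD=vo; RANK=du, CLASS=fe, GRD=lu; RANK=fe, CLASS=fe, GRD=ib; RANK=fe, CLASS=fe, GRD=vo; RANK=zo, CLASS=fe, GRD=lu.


cell RANK=fe, CLASS=ne, GRD=vo:
underlying: og-baik-bi-bz
1. o -> e, u -> i / F C0 _: no change
2. e -> o, i -> u / B C0 _: fires at position(s) 5: ogbaukbibz
surface: ogbaukbibz

cell RANK=du, CLASS=fe, GRD=lu:
underlying: u-baik-dfu-mot
1. o -> e, u -> i / F C0 _: fires at position(s) 8: ubaikdfimot
2. e -> o, i -> u / B C0 _: fires at position(s) 4: ubaukdfimot
surface: ubaukdfimot

cell RANK=fe, CLASS=fe, GRD=ib:
underlying: u-baik-bi-duf
1. o -> e, u -> i / F C0 _: fires at position(s) 9: ubaikbidif
2. e -> o, i -> u / B C0 _: fires at position(s) 4: ubaukbidif
surface: ubaukbidif

cell RANK=fe, CLASS=fe, GRD=vo:
underlying: u-baik-bi-bz
1. o -> e, u -> i / F C0 _: no change
2. e -> o, i -> u / B C0 _: fires at position(s) 4: ubaukbibz
surface: ubaukbibz

cell RANK=zo, CLASS=fe, GRD=lu:
underlying: u-baik-zot-mot
1. o -> e, u -> i / F C0 _: fires at position(s) 7: ubaikzetmot
2. e -> o, i -> u / B C0 _: fires at position(s) 4: ubaukzetmot
surface: ubaukzetmot


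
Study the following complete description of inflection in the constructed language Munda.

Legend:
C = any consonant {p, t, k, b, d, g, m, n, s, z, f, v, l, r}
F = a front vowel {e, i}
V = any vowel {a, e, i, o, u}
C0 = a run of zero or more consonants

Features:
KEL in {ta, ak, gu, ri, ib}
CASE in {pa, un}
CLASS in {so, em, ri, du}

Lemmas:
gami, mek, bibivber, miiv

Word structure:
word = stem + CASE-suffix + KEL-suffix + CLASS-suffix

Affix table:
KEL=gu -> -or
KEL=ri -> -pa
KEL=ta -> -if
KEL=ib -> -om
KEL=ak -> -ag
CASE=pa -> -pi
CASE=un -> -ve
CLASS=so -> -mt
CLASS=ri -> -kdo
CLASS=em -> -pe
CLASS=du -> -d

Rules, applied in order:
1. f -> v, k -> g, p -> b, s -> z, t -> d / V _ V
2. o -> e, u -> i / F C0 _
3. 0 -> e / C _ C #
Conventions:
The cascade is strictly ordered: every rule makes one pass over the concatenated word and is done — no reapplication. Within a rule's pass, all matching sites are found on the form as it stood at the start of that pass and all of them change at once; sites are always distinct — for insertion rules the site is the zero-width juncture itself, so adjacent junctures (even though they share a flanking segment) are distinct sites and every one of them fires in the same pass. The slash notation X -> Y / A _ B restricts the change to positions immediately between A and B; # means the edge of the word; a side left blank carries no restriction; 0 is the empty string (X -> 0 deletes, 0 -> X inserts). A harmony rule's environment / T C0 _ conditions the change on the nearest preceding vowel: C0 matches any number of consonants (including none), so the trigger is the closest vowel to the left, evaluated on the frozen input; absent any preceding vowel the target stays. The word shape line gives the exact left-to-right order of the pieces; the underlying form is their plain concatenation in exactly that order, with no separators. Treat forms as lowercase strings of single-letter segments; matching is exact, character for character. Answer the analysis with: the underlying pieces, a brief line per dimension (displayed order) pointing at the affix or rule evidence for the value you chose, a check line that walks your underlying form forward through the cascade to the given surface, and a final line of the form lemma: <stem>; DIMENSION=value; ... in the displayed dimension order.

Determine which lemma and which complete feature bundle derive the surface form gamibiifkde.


underlying: gami-pi-if-kdo
KEL=ta - signalled by the affix -if
CASE=pa - signalled by the affix -pi
CLASS=ri - signalled by the affix -kdo
check: gamipiifkdo -> gamibiifkdo -> gamibiifkde -> gamibiifkde
lemma: gami; KEL=ta; CASE=pa; CLASS=ri


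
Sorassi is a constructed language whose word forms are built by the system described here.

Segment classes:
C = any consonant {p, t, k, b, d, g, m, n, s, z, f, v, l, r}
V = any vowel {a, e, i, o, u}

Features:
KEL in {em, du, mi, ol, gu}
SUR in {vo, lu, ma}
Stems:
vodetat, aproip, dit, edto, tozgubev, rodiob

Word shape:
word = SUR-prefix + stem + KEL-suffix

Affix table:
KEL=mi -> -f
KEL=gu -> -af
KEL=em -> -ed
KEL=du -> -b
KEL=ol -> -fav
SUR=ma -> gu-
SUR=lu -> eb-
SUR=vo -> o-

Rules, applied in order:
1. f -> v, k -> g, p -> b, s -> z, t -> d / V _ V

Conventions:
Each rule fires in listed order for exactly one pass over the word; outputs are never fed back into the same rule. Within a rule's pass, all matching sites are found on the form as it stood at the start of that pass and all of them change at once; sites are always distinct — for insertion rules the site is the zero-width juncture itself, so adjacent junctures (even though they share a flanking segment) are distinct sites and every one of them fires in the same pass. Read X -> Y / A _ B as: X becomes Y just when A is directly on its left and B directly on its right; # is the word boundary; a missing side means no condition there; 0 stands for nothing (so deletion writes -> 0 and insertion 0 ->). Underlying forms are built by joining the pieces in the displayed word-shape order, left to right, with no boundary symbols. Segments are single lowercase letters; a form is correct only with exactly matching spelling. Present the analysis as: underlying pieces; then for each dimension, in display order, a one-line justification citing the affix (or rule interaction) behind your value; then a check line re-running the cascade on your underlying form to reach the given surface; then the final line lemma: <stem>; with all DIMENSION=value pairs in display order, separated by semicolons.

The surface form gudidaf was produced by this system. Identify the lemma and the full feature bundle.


underlying: gu-dit-af
KEL=gu - signalled by the affix -af
SUR=ma - signalled by the affix gu-
check: guditaf -> gudidaf
lemma: dit; KEL=gu; SUR=ma


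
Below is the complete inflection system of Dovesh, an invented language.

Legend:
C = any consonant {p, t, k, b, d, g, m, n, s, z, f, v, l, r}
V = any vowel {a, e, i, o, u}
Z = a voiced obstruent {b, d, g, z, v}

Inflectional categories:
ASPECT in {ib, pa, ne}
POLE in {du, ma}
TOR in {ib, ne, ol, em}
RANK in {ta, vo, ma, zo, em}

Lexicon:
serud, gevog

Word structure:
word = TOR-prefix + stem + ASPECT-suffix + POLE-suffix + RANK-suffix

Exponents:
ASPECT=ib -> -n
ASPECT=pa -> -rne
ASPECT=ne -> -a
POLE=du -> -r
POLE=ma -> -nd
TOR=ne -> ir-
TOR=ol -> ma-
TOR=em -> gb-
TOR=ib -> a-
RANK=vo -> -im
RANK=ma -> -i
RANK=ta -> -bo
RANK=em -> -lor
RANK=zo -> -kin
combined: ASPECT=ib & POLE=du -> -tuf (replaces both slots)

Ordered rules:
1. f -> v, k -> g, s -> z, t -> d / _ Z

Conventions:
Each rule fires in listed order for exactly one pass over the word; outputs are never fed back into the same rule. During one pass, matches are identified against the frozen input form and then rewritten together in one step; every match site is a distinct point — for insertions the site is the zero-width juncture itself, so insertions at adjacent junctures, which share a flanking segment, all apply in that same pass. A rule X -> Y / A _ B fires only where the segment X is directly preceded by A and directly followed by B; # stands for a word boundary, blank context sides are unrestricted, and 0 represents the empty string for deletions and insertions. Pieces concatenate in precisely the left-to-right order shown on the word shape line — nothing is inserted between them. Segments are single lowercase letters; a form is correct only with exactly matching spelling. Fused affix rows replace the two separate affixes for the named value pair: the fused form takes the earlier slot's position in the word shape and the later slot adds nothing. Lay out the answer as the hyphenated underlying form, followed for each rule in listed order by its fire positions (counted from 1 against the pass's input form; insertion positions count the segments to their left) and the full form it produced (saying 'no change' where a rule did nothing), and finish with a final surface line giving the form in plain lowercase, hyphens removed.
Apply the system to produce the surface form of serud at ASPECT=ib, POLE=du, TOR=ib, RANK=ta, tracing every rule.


underlying: a-serud-tuf-bo
1. f -> v, k -> g, s -> z, t -> d / _ Z: fires at position(s) 9: aserudtuvbo
surface: aserudtuvbo


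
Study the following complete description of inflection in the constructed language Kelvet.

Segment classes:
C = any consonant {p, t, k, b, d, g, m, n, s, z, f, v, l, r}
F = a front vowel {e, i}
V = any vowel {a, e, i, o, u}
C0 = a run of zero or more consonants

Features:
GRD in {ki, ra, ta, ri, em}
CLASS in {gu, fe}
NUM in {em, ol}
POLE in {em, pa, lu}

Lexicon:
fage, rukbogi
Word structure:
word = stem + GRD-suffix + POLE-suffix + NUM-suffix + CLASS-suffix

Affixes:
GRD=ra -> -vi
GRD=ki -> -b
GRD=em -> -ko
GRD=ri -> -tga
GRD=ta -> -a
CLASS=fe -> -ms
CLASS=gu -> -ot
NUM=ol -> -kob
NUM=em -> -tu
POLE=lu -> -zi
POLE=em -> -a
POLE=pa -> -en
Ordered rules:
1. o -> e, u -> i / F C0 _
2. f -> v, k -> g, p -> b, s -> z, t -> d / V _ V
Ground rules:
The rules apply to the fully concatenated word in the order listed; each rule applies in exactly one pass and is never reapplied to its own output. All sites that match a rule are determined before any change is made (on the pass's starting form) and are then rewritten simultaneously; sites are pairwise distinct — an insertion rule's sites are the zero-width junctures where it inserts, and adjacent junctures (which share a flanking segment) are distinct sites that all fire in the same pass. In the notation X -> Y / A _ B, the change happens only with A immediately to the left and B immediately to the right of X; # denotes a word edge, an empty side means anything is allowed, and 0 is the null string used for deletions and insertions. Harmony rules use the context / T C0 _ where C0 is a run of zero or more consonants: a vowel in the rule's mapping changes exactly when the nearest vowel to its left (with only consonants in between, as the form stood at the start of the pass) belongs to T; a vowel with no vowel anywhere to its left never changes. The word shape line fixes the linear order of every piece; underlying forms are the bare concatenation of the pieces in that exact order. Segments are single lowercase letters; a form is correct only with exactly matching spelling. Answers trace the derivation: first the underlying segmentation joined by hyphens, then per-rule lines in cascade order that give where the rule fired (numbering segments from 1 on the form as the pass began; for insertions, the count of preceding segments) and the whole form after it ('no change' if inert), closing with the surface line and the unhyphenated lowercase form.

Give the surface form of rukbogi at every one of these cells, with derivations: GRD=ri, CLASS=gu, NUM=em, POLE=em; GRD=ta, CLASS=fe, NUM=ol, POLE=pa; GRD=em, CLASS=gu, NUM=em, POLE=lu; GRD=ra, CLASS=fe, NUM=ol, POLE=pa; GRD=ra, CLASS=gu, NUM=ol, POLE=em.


cell GRD=ri, CLASS=gu, NUM=em, POLE=em:
underlying: rukbogi-tga-a-tu-ot
1. o -> e, u -> i / F C0 _: no change
2. f -> v, k -> g, p -> b, s -> z, t -> d / V _ V: fires at position(s) 12: rukbogitgaaduot
surface: rukbogitgaaduot

cell GRD=ta, CLASS=fe, NUM=ol, POLE=pa:
underlying: rukbogi-a-en-kob-ms
1. o -> e, u -> i / F C0 _: fires at position(s) 12: rukbogiaenkebms
2. f -> v, k -> g, p -> b, s -> z, t -> d / V _ V: no change
surface: rukbogiaenkebms

cell GRD=em, CLASS=gu, NUM=em, POLE=lu:
underlying: rukbogi-ko-zi-tu-ot
1. o -> e, u -> i / F C0 _: fires at position(s) 9, 13: rukbogikezitiot
2. f -> v, k -> g, p -> b, s -> z, t -> d / V _ V: fires at position(s) 8, 12: rukbogigezidiot
surface: rukbogigezidiot

cell GRD=ra, CLASS=fe, NUM=ol, POLE=pa:
underlying: rukbogi-vi-en-kob-ms
1. o -> e, u -> i / F C0 _: fires at position(s) 13: rukbogivienkebms
2. f -> v, k -> g, p -> b, s -> z, t -> d / V _ V: no change
surface: rukbogivienkebms

cell GRD=ra, CLASS=gu, NUM=ol, POLE=em:
underlying: rukbogi-vi-a-kob-ot
1. o -> e, u -> i / F C0 _: no change
2. f -> v, k -> g, p -> b, s -> z, t -> d / V _ V: fires at position(s) 11: rukbogiviagobot
surface: rukbogiviagobot


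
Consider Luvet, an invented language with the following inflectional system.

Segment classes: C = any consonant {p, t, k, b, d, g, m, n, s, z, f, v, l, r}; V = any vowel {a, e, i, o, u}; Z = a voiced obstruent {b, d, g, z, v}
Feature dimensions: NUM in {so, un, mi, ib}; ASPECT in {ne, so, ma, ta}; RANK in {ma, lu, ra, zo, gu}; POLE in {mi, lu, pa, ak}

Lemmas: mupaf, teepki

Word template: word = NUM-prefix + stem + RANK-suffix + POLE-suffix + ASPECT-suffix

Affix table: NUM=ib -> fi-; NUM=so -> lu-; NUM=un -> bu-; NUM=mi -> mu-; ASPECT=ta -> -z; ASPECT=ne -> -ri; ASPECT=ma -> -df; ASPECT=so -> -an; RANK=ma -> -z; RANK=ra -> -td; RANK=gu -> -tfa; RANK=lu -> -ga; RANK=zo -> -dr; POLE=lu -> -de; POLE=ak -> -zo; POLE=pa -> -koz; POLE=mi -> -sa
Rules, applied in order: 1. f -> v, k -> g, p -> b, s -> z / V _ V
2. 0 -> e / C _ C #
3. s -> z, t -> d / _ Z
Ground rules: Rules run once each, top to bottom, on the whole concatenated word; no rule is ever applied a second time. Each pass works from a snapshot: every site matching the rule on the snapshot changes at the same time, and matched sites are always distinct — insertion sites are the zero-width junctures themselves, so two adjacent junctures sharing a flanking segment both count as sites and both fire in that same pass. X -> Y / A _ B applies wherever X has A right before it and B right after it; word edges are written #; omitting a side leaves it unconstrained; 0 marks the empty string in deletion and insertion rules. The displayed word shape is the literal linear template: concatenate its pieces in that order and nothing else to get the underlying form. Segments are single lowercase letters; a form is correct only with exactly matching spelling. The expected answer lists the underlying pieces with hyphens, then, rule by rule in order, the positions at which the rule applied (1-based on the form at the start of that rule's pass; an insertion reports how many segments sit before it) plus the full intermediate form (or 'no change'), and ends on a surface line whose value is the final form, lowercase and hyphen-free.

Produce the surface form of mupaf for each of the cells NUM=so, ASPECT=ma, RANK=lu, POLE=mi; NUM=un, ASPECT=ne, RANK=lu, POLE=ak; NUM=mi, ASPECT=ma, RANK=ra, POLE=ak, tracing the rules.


cell NUM=so, ASPECT=ma, RANK=lu, POLE=mi:
underlying: lu-mupaf-ga-sa-df
1. f -> v, k -> g, p -> b, s -> z / V _ V: fires at position(s) 5, 10: lumubafgazadf
2. 0 -> e / C _ C #: inserts after position(s) 12: lumubafgazadef
3. s -> z, t -> d / _ Z: no change
surface: lumubafgazadef

cell NUM=un, ASPECT=ne, RANK=lu, POLE=ak:
underlying: bu-mupaf-ga-zo-ri
1. f -> v, k -> g, p -> b, s -> z / V _ V: fires at position(s) 5: bumubafgazori
2. 0 -> e / C _ C #: no change
3. s -> z, t -> d / _ Z: no change
surface: bumubafgazori

cell NUM=mi, ASPECT=ma, RANK=ra, POLE=ak:
underlying: mu-mupaf-td-zo-df
1. f -> v, k -> g, p -> b, s -> z / V _ V: fires at position(s) 5: mumubaftdzodf
2. 0 -> e / C _ C #: inserts after position(s) 12: mumubaftdzodef
3. s -> z, t -> d / _ Z: fires at position(s) 8: mumubafddzodef
surface: mumubafddzodef


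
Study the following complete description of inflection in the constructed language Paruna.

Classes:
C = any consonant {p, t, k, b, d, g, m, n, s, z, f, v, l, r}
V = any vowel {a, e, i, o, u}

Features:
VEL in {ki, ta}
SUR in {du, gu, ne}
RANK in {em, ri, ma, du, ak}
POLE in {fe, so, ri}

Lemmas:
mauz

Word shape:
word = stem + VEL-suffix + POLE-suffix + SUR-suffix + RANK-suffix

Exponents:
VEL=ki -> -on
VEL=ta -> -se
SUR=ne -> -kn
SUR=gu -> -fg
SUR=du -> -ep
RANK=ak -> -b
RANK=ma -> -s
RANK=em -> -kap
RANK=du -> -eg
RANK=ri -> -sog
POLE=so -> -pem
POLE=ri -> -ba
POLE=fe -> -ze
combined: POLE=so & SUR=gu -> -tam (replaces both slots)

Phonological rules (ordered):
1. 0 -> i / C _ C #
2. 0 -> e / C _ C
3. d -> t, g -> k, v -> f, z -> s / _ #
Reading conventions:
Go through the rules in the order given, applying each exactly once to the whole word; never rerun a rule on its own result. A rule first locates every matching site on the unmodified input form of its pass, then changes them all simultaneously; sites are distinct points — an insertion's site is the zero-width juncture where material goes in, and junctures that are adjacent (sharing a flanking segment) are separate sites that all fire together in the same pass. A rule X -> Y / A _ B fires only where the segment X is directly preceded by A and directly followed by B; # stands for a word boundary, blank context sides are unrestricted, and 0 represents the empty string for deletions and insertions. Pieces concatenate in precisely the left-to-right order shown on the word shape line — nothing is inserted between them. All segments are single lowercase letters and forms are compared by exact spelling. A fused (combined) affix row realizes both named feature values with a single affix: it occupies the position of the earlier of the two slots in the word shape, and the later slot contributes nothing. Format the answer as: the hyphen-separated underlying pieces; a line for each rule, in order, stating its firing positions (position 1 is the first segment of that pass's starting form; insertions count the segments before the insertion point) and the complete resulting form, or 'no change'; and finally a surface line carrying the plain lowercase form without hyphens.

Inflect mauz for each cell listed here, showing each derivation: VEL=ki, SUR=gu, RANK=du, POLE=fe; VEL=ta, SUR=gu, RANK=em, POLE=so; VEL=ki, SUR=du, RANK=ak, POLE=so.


cell VEL=ki, SUR=gu, RANK=du, POLE=fe:
underlying: mauz-on-ze-fg-eg
1. 0 -> i / C _ C #: no change
2. 0 -> e / C _ C: inserts after position(s) 6, 9: mauzonezefegeg
3. d -> t, g -> k, v -> f, z -> s / _ #: fires at position(s) 14: mauzonezefegek
surface: mauzonezefegek

cell VEL=ta, SUR=gu, RANK=em, POLE=so:
underlying: mauz-se-tam-kap
1. 0 -> i / C _ C #: no change
2. 0 -> e / C _ C: inserts after position(s) 4, 9: mauzesetamekap
3. d -> t, g -> k, v -> f, z -> s / _ #: no change
surface: mauzesetamekap

cell VEL=ki, SUR=du, RANK=ak, POLE=so:
underlying: mauz-on-pem-ep-b
1. 0 -> i / C _ C #: inserts after position(s) 11: mauzonpemepib
2. 0 -> e / C _ C: inserts after position(s) 6: mauzonepemepib
3. d -> t, g -> k, v -> f, z -> s / _ #: no change
surface: mauzonepemepib


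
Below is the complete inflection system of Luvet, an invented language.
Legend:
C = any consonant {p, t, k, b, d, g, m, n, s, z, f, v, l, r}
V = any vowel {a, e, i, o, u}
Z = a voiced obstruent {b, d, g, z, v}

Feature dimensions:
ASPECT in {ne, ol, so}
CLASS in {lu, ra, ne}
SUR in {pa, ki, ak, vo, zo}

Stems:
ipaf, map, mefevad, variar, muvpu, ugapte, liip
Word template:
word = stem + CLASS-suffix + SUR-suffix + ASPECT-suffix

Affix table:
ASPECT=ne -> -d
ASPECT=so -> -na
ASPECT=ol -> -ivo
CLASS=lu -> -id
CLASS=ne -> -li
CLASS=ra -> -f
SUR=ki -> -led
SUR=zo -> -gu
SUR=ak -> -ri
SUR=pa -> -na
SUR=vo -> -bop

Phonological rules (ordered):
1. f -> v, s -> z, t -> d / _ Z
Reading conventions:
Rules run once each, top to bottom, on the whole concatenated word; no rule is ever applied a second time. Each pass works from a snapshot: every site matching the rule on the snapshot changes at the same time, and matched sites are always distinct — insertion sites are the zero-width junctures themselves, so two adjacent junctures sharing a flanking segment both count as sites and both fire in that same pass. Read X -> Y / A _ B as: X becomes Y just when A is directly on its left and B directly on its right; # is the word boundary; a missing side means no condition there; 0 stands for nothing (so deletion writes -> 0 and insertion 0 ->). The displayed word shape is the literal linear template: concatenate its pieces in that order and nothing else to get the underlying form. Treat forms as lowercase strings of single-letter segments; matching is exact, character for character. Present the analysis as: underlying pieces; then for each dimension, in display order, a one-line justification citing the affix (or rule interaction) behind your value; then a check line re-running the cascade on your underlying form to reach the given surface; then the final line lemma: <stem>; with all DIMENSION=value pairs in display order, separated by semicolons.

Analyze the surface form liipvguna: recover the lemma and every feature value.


underlying: liip-f-gu-na
ASPECT=so - signalled by the affix -na
CLASS=ra - signalled by the affix -f
SUR=zo - signalled by the affix -gu
check: liipfguna -> liipvguna
lemma: liip; ASPECT=so; CLASS=ra; SUR=zo


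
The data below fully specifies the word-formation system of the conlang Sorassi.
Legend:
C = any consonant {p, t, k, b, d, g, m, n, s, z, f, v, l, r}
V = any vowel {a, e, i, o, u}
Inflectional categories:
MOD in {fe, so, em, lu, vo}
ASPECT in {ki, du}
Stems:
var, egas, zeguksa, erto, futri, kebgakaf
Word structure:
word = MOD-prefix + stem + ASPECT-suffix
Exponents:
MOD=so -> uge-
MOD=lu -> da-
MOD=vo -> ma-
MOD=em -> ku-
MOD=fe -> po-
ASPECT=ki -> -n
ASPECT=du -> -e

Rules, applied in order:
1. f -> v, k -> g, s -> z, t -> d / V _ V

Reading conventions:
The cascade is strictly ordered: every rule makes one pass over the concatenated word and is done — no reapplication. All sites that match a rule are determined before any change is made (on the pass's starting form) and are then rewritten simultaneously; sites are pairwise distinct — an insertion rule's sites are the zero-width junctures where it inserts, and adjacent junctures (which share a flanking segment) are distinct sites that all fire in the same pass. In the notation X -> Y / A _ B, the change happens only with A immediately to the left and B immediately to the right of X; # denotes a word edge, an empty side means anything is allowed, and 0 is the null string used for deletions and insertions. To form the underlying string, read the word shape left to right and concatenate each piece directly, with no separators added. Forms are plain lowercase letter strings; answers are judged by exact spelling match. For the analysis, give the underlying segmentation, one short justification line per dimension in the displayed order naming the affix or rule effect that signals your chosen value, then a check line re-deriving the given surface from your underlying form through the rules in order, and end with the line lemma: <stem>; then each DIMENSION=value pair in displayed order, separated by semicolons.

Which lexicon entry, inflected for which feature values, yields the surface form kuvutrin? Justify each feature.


underlying: ku-futri-n
MOD=em - signalled by the affix ku-
ASPECT=ki - signalled by the affix -n
check: kufutrin -> kuvutrin
lemma: futri; MOD=em; ASPECT=ki


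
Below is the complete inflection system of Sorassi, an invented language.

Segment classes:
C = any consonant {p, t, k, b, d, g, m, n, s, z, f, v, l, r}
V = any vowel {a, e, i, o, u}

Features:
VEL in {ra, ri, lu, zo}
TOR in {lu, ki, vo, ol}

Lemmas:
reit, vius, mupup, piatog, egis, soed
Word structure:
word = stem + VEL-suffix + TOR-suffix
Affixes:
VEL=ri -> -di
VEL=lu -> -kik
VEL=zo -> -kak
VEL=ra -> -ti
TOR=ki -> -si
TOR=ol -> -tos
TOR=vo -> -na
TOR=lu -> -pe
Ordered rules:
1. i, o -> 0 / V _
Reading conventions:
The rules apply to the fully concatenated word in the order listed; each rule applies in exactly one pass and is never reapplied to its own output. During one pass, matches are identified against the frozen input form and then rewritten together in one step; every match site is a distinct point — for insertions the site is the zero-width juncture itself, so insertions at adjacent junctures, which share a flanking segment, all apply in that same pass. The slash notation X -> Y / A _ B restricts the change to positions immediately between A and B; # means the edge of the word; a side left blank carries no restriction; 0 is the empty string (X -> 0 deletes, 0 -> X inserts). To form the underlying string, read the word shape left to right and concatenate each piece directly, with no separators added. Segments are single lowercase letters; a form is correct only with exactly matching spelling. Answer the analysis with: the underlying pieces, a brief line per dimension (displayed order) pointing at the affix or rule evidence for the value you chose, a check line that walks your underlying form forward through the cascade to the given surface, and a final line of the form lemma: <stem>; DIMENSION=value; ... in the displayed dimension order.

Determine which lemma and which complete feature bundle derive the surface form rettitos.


underlying: reit-ti-tos
VEL=ra - signalled by the affix -ti
TOR=ol - signalled by the affix -tos
check: reittitos -> rettitos
lemma: reit; VEL=ra; TOR=ol


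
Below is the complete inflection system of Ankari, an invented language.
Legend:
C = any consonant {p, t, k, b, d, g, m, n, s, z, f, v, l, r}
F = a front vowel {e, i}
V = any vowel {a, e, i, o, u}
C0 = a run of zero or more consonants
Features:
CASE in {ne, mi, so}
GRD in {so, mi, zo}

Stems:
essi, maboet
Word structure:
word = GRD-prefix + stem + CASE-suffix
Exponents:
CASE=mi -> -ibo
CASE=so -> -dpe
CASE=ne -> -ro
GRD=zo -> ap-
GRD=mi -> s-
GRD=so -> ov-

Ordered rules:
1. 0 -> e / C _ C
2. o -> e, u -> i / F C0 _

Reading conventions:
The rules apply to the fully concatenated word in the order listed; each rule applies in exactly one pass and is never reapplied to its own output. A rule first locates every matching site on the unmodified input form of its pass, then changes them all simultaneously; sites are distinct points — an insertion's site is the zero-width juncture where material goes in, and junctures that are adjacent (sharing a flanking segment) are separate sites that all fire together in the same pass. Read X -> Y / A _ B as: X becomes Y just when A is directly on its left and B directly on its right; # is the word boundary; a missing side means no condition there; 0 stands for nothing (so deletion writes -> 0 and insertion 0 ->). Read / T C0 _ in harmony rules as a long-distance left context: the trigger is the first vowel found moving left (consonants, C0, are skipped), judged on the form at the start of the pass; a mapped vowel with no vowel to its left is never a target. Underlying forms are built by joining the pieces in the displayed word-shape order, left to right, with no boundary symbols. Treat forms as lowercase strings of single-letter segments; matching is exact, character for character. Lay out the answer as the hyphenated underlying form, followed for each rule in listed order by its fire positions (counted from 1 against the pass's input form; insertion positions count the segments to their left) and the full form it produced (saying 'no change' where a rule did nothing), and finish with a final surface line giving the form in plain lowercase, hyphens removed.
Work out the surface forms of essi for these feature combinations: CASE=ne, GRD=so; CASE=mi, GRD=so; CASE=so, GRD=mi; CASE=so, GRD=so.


cell CASE=ne, GRD=so:
underlying: ov-essi-ro
1. 0 -> e / C _ C: inserts after position(s) 4: ovesesiro
2. o -> e, u -> i / F C0 _: fires at position(s) 9: ovesesire
surface: ovesesire

cell CASE=mi, GRD=so:
underlying: ov-essi-ibo
1. 0 -> e / C _ C: inserts after position(s) 4: ovesesiibo
2. o -> e, u -> i / F C0 _: fires at position(s) 10: ovesesiibe
surface: ovesesiibe

cell CASE=so, GRD=mi:
underlying: s-essi-dpe
1. 0 -> e / C _ C: inserts after position(s) 3, 6: sesesidepe
2. o -> e, u -> i / F C0 _: no change
surface: sesesidepe

cell CASE=so, GRD=so:
underlying: ov-essi-dpe
1. 0 -> e / C _ C: inserts after position(s) 4, 7: ovesesidepe
2. o -> e, u -> i / F C0 _: no change
surface: ovesesidepe


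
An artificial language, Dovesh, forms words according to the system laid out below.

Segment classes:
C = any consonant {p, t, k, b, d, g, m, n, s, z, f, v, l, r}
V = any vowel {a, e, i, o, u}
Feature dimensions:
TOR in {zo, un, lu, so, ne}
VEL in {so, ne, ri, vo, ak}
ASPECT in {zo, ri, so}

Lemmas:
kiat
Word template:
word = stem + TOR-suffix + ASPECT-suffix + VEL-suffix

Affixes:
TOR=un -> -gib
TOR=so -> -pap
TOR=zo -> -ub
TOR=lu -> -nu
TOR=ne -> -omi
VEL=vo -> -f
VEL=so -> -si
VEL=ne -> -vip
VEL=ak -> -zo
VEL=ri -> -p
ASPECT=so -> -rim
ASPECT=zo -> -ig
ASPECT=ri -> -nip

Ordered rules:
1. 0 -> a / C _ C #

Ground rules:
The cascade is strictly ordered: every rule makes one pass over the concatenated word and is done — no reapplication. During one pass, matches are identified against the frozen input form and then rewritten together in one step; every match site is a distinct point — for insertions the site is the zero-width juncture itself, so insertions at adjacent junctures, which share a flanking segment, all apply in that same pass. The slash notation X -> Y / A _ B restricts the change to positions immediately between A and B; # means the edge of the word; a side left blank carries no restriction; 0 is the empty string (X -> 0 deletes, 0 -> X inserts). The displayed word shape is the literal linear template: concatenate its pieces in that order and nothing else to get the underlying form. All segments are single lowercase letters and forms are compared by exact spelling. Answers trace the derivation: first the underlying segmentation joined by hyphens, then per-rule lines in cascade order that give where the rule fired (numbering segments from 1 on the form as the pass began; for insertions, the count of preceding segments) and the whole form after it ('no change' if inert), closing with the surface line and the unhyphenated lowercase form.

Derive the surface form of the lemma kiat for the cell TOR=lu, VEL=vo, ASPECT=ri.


underlying: kiat-nu-nip-f
1. 0 -> a / C _ C #: inserts after position(s) 9: kiatnunipaf
surface: kiatnunipaf


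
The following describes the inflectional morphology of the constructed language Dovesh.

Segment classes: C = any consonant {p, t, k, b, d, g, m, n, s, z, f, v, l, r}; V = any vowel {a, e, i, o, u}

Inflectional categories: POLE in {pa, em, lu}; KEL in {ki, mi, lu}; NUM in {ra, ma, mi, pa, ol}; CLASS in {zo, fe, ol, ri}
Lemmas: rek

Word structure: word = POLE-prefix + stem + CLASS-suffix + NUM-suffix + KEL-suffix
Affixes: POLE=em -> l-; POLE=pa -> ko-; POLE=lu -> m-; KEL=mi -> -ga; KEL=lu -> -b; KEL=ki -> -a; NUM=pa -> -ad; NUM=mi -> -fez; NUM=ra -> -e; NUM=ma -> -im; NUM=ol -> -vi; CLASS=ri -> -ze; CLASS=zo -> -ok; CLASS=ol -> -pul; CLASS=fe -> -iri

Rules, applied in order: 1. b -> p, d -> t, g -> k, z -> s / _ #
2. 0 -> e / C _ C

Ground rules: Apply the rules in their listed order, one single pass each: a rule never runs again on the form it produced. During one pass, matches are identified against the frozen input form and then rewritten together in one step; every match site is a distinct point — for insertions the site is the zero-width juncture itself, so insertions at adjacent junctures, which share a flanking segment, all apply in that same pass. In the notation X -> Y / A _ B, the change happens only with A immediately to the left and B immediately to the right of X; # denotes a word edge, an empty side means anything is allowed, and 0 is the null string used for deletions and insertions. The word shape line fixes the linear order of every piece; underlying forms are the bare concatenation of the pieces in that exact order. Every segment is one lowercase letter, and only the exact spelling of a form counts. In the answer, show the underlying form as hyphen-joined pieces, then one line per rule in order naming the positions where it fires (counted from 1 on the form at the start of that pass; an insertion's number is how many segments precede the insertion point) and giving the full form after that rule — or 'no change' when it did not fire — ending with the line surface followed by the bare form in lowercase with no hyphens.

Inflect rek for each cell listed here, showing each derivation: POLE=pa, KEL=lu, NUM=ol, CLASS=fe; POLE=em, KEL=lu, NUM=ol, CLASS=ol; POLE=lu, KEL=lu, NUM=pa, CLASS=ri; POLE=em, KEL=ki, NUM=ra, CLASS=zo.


cell POLE=pa, KEL=lu, NUM=ol, CLASS=fe:
underlying: ko-rek-iri-vi-b
1. b -> p, d -> t, g -> k, z -> s / _ #: fires at position(s) 11: korekirivip
2. 0 -> e / C _ C: no change
surface: korekirivip

cell POLE=em, KEL=lu, NUM=ol, CLASS=ol:
underlying: l-rek-pul-vi-b
1. b -> p, d -> t, g -> k, z -> s / _ #: fires at position(s) 10: lrekpulvip
2. 0 -> e / C _ C: inserts after position(s) 1, 4, 7: lerekepulevip
surface: lerekepulevip

cell POLE=lu, KEL=lu, NUM=pa, CLASS=ri:
underlying: m-rek-ze-ad-b
1. b -> p, d -> t, g -> k, z -> s / _ #: fires at position(s) 9: mrekzeadp
2. 0 -> e / C _ C: inserts after position(s) 1, 4, 8: merekezeadep
surface: merekezeadep

cell POLE=em, KEL=ki, NUM=ra, CLASS=zo:
underlying: l-rek-ok-e-a
1. b -> p, d -> t, g -> k, z -> s / _ #: no change
2. 0 -> e / C _ C: inserts after position(s) 1: lerekokea
surface: lerekokea
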